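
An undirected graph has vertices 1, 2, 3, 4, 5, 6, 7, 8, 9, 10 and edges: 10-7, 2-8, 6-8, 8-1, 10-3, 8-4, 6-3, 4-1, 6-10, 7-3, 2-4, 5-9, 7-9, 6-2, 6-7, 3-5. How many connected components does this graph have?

1

Starting from 1 we can reach 1, 2, 3, 4, 5, 6, 7, 8, 9, 10. That is one component of size 10.
Total: 1 component.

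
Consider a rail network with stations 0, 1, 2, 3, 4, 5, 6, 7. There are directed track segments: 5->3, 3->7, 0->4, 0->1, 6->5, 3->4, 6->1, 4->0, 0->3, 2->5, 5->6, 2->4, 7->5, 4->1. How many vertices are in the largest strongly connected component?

{0, 3, 4, 5, 6, 7} are all mutually reachable — one SCC of size 6.
{2} is an SCC by itself.
{1} is an SCC by itself.
The largest has 6 vertices.

6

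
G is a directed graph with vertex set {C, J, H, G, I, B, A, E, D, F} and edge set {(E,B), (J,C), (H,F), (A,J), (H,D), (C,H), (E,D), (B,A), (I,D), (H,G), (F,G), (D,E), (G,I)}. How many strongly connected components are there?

1

{A, B, C, D, E, F, G, H, I, J} are all mutually reachable — one SCC of size 10.
That gives 1 strongly connected component.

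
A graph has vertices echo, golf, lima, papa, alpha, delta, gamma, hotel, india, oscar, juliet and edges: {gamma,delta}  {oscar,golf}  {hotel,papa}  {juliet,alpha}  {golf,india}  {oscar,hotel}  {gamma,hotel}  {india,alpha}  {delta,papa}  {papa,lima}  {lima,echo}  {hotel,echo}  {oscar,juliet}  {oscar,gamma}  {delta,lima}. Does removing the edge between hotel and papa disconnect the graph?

No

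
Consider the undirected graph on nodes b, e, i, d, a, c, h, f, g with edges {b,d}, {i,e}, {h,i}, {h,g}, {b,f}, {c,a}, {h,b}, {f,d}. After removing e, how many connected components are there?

With e gone, the remaining components are: {a, c}; {b, d, f, g, h, i}.
That is 2 components.

2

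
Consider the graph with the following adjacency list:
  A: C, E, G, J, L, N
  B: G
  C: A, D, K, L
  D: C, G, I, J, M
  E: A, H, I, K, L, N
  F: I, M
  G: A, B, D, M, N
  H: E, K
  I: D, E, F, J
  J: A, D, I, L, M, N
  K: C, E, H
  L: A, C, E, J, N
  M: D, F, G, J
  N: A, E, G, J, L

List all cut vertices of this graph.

G

Removing G increases the component count from 1 to 2, so G is a cut vertex.
By contrast removing N leaves 1 component; it is not a cut vertex. No other vertex is a cut vertex either.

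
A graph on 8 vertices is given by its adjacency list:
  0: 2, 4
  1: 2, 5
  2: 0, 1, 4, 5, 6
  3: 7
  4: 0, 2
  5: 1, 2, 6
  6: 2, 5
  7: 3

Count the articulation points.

1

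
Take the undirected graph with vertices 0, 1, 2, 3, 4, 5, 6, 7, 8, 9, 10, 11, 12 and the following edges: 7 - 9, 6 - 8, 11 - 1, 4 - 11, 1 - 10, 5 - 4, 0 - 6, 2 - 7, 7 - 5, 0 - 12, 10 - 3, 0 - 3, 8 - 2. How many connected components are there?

Starting from 0 we can reach 0, 1, 2, 3, 4, 5, 6, 7, 8, 9, 10, 11, 12. That is one component of size 13.
Total: 1 component.

1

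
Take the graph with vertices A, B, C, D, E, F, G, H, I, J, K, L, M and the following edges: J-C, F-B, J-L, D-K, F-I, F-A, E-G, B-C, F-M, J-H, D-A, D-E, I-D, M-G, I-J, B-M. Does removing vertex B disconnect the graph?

Deleting B leaves 1 component (was 1) (its neighbors C, F, M remain connected to each other), so B is not a cut vertex.

No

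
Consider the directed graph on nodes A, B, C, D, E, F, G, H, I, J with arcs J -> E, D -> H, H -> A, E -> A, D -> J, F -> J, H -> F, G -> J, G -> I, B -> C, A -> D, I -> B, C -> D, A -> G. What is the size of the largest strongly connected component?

10

{A, B, C, D, E, F, G, H, I, J} are all mutually reachable — one SCC of size 10.
The largest has 10 vertices.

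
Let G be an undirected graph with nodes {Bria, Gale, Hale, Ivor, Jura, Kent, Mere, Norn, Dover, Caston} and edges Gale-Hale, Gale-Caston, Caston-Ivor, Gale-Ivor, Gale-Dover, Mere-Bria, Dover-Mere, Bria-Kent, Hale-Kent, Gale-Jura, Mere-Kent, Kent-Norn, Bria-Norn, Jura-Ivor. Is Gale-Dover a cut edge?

No

After removing Gale-Dover, the path Gale-Hale-Kent-Mere-Dover still connects them, so the edge is not a bridge.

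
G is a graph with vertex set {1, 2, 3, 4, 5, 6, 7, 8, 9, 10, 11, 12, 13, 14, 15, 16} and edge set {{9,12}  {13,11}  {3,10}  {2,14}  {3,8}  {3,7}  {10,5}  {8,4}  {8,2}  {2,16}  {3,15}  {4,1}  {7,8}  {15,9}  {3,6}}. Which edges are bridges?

1-4, 10-3, 10-5, 11-13, 12-9, 14-2, 15-3, 15-9, 16-2, 2-8, 3-6, 4-8

The edges on the cycle 3-7-8-3 are not bridges since each lies on that cycle.
But removing 15—9 disconnects 15 from 9; removing 5—10 disconnects 5 from 10; removing 4—1 disconnects 4 from 1; removing 3—6 disconnects 3 from 6 — these are bridges.
In total 12 edges are bridges.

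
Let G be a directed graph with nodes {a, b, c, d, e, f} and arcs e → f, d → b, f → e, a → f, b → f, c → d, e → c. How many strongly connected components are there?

{b, c, d, e, f} are all mutually reachable — one SCC of size 5.
{a} is an SCC by itself.
That gives 2 strongly connected components.

2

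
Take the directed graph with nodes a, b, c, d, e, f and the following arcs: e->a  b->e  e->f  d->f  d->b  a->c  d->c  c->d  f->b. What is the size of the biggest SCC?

6

{a, b, c, d, e, f} are all mutually reachable — one SCC of size 6.
The largest has 6 vertices.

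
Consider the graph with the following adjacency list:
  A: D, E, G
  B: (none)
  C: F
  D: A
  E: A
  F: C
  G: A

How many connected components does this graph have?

B is isolated — a component by itself.
Starting from C we can reach C, F. That is one component of size 2.
Starting from A we can reach A, D, E, G. That is one component of size 4.
Total: 3 components.

3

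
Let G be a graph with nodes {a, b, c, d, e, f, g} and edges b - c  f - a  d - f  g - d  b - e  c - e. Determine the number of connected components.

2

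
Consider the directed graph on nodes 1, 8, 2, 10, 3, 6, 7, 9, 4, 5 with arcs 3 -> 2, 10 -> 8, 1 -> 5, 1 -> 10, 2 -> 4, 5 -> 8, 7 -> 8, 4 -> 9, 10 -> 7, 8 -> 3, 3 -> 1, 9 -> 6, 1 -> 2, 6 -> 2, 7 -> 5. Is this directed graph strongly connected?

No

There is no directed path from 6 to 8, so the graph is not strongly connected.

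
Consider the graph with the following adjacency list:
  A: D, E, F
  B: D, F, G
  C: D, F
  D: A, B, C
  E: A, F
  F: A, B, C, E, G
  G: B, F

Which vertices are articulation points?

none

Removing C, for instance, still leaves 1 component. No single vertex removal increases the component count — the graph has no articulation points.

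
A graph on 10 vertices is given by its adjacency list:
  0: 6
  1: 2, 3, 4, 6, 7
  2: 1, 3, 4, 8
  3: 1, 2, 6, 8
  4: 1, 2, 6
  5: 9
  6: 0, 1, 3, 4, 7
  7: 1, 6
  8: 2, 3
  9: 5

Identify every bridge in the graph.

0-6, 5-9

The edges on the cycle 1-6-7-1 are not bridges since each lies on that cycle.
But removing 5-9 disconnects 5 from 9; removing 0-6 disconnects 0 from 6 — these are bridges.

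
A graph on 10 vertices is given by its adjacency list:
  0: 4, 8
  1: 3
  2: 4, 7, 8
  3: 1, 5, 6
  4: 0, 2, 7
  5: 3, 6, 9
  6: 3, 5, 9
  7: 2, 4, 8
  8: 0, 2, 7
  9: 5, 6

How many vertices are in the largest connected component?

Starting from 1 we can reach 1, 3, 5, 6, 9. That is one component of size 5.
Starting from 0 we can reach 0, 2, 4, 7, 8. That is one component of size 5.
The largest has 5 vertices.

5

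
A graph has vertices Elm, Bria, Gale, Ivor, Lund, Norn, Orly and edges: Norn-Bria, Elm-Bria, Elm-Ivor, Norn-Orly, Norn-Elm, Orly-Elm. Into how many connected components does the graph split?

3

Lund is isolated — a component by itself.
Gale is isolated — a component by itself.
Starting from Elm we can reach Elm, Bria, Ivor, Norn, Orly. That is one component of size 5.
Total: 3 components.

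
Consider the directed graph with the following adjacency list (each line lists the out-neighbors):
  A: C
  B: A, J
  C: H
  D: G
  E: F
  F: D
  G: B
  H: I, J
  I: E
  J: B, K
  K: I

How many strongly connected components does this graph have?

{A, B, C, D, E, F, G, H, I, J, K} are all mutually reachable — one SCC of size 11.
That gives 1 strongly connected component.

1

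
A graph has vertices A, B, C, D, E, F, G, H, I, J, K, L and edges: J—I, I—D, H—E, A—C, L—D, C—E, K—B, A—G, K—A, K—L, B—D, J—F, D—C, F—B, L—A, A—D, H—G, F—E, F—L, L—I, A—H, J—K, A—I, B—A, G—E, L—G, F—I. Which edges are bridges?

none

The edges on the cycle K-B-D-A-K are not bridges since each lies on that cycle.
Every edge lies on some cycle, so there are no bridges.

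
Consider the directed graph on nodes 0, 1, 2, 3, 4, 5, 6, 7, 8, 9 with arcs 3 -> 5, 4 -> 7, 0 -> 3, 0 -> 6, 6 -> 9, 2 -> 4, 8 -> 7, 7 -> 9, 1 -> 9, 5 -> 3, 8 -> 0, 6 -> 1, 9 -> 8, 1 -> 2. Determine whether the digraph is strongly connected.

No

There is no directed path from 3 to 1, so the graph is not strongly connected.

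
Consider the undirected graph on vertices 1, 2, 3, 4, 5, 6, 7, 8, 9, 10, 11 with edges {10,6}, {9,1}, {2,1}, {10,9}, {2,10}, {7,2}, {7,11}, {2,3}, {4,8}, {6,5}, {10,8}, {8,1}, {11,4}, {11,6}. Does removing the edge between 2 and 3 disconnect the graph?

Yes

Removing 2–3 leaves no path between 2 and 3: the component count goes from 1 to 2. So it is a bridge.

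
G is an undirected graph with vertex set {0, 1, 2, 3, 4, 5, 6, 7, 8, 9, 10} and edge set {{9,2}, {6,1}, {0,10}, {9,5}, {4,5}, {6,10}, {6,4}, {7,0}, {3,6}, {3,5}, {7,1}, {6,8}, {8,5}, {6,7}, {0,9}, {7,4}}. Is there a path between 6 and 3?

From 6 we can reach 0, 1, 2, 3, 4, 5, 6, 7, 8, 9, 10, which includes 3.

Yes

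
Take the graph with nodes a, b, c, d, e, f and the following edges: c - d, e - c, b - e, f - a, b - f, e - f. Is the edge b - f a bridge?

After removing b - f, the path b-e-f still connects them, so the edge is not a bridge.

No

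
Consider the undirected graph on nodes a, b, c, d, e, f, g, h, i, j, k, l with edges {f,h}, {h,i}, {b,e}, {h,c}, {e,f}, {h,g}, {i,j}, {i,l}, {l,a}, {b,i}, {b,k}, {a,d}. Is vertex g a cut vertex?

No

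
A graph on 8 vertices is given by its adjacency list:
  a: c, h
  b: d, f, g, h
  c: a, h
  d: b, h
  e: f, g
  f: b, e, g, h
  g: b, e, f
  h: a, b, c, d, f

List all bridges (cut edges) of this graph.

The edges on the cycle h-a-c-h are not bridges since each lies on that cycle.
Every edge lies on some cycle, so there are no bridges.

none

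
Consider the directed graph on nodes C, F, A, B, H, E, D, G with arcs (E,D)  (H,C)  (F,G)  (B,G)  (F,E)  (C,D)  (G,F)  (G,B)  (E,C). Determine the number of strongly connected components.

{B, F, G} are all mutually reachable — one SCC of size 3.
{C} is an SCC by itself.
{E} is an SCC by itself.
{H} is an SCC by itself.
{D} is an SCC by itself.
(and 1 more singleton SCC)
That gives 6 strongly connected components.

6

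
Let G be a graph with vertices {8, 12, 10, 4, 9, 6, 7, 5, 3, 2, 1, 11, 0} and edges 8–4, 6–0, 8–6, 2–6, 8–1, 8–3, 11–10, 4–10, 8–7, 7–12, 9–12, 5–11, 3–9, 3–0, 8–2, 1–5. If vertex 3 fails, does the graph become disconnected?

Deleting 3 leaves 1 component (was 1) (its neighbors 0, 8, 9 remain connected to each other), so 3 is not a cut vertex.

No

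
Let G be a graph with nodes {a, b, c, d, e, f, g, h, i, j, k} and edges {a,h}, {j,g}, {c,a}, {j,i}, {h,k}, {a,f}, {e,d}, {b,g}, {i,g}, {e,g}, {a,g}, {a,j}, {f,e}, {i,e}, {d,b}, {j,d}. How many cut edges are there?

3

The edges on the cycle j-i-g-j are not bridges since each lies on that cycle.
But removing h - k disconnects h from k; removing a - h disconnects a from h; removing a - c disconnects a from c — these are bridges.
That makes 3 bridges.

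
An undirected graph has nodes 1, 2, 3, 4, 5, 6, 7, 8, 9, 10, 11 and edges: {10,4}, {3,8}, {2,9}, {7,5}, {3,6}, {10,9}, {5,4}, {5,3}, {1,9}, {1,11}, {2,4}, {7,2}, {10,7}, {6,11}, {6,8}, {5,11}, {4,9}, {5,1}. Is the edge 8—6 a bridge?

After removing 8—6, the path 8-3-6 still connects them, so the edge is not a bridge.

No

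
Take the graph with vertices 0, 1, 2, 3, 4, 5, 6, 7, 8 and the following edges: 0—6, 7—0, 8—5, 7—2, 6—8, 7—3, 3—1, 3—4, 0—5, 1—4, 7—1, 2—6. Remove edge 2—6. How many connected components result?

1

2 and 6 are still connected via 2-7-0-6, so the component count stays at 1.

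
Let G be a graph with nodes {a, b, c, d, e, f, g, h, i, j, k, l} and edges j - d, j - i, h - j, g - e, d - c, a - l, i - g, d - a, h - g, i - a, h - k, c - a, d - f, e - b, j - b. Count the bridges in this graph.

The edges on the cycle j-i-a-c-d-j are not bridges since each lies on that cycle.
But removing l - a disconnects l from a; removing d - f disconnects d from f; removing k - h disconnects k from h — these are bridges.
That makes 3 bridges.

3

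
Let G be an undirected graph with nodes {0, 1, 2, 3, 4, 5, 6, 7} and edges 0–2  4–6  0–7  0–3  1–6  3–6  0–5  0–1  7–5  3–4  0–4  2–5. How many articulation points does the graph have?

Removing 0 increases the component count from 1 to 2, so 0 is a cut vertex.
By contrast removing 6 leaves 1 component; it is not a cut vertex. No other vertex is a cut vertex either.

1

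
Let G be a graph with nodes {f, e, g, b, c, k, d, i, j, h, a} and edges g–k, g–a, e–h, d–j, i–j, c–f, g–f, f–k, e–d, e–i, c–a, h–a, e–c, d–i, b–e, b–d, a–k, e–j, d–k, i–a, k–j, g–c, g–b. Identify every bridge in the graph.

none

The edges on the cycle g-b-e-c-f-g are not bridges since each lies on that cycle.
Every edge lies on some cycle, so there are no bridges.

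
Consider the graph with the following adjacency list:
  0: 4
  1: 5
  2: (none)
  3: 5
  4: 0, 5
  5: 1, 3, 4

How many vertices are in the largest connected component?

5

2 is isolated — a component by itself.
Starting from 0 we can reach 0, 1, 3, 4, 5. That is one component of size 5.
The largest has 5 vertices.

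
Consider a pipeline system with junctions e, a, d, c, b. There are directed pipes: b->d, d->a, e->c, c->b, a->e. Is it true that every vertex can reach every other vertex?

Yes

From d we can reach every vertex (a, b, c, d, e), and every vertex can reach d (a, b, c, d, e). So the whole graph is one strongly connected component.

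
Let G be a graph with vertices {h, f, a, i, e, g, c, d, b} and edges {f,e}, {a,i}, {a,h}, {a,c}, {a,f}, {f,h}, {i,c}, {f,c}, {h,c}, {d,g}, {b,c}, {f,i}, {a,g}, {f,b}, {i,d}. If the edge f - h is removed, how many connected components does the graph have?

f and h are still connected via f-a-h, so the component count stays at 1.

1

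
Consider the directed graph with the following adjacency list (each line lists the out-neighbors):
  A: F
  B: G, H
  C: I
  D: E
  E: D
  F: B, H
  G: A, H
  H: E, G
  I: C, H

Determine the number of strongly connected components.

{A, B, F, G, H} are all mutually reachable — one SCC of size 5.
{D, E} are all mutually reachable — one SCC of size 2.
{C, I} are all mutually reachable — one SCC of size 2.
That gives 3 strongly connected components.

3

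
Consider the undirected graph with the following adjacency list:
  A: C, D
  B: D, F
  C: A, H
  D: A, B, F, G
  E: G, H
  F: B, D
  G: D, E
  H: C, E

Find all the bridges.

none

The edges on the cycle D-F-B-D are not bridges since each lies on that cycle.
Every edge lies on some cycle, so there are no bridges.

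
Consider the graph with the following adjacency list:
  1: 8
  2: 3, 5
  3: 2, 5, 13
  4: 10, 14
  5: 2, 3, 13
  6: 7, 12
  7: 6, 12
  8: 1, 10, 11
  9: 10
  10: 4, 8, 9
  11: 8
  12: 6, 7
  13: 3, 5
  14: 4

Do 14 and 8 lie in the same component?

From 14 we can reach 1, 4, 8, 9, 10, 11, 14, which includes 8.

Yes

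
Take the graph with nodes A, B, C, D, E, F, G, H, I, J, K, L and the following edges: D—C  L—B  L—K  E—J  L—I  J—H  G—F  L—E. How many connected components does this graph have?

A is isolated — a component by itself.
Starting from F we can reach F, G. That is one component of size 2.
Starting from C we can reach C, D. That is one component of size 2.
Starting from B we can reach B, E, H, I, J, K, L. That is one component of size 7.
Total: 4 components.

4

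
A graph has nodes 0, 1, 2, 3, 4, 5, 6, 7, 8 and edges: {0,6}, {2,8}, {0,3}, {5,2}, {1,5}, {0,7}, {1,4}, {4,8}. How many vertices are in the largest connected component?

5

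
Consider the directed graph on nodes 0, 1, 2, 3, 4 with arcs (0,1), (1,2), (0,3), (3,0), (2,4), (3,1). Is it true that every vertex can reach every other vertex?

No

There is no directed path from 1 to 0, so the graph is not strongly connected.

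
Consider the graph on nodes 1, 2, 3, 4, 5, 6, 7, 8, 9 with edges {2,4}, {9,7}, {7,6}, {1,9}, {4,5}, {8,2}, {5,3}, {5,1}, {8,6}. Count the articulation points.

1

Removing 5 increases the component count from 1 to 2, so 5 is a cut vertex.
By contrast removing 6 leaves 1 component; it is not a cut vertex. No other vertex is a cut vertex either.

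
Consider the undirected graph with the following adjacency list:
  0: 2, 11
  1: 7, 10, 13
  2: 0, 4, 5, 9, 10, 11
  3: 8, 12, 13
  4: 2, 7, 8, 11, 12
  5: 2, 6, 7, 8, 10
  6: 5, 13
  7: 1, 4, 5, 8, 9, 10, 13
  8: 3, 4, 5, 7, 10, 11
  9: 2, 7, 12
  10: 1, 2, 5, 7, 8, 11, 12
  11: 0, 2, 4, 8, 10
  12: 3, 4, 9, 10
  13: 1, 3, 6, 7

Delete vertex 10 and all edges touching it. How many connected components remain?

With 10 gone, the remaining components are: {0, 1, 2, 3, 4, 5, 6, 7, 8, 9, 11, 12, 13}.
That is 1 component.

1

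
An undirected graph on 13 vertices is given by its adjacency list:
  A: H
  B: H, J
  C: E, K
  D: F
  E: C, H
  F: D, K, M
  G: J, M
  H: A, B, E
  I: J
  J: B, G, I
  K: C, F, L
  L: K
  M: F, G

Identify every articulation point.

Removing F increases the component count from 1 to 2, so F is a cut vertex.
Removing H increases the component count from 1 to 2, so H is a cut vertex.
Removing J increases the component count from 1 to 2, so J is a cut vertex.
Likewise K is a cut vertex.
By contrast removing L leaves 1 component; it is not a cut vertex. No other vertex is a cut vertex either.

F, H, J, K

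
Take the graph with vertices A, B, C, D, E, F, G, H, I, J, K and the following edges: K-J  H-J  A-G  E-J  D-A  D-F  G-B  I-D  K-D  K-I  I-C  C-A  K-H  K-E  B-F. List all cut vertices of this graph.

K

Removing K increases the component count from 1 to 2, so K is a cut vertex.
By contrast removing F leaves 1 component; it is not a cut vertex. No other vertex is a cut vertex either.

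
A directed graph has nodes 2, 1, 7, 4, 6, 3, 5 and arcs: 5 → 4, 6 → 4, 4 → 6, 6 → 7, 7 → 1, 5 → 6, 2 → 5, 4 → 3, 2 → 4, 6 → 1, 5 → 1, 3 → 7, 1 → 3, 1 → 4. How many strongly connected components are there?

3

{1, 3, 4, 6, 7} are all mutually reachable — one SCC of size 5.
{2} is an SCC by itself.
{5} is an SCC by itself.
That gives 3 strongly connected components.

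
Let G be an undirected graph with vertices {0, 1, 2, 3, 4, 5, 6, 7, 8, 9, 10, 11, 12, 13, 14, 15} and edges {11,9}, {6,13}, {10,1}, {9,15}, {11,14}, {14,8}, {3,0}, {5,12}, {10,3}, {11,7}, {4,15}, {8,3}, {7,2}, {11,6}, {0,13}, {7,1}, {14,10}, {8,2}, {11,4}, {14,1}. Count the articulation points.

Removing 11 increases the component count from 2 to 3, so 11 is a cut vertex.
By contrast removing 10 leaves 2 components; it is not a cut vertex. No other vertex is a cut vertex either.

1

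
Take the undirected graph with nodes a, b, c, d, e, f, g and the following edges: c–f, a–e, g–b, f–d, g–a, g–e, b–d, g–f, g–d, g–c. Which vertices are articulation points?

Removing g increases the component count from 1 to 2, so g is a cut vertex.
By contrast removing d leaves 1 component; it is not a cut vertex. No other vertex is a cut vertex either.

g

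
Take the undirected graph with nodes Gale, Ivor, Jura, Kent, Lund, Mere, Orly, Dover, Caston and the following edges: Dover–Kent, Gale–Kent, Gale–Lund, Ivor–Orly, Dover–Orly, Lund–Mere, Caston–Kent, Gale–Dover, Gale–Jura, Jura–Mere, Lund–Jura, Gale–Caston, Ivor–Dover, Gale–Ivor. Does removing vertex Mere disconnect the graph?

Deleting Mere leaves 1 component (was 1) (its neighbors Jura, Lund remain connected to each other), so Mere is not a cut vertex.

No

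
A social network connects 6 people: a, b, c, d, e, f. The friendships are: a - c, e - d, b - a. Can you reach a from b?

From b we can reach a, b, c, which includes a.

Yes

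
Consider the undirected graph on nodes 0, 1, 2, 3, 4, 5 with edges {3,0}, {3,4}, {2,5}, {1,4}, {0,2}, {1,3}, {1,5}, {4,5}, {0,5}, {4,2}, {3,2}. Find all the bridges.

none

The edges on the cycle 0-2-5-0 are not bridges since each lies on that cycle.
Every edge lies on some cycle, so there are no bridges.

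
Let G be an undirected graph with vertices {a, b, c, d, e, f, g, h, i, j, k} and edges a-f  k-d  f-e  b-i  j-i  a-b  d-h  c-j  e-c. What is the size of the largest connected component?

7

g is isolated — a component by itself.
Starting from d we can reach d, h, k. That is one component of size 3.
Starting from a we can reach a, b, c, e, f, i, j. That is one component of size 7.
The largest has 7 vertices.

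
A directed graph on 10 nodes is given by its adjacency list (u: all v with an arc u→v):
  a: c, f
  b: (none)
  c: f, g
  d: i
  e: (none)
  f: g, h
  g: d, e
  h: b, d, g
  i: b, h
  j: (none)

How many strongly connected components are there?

7

{d, g, h, i} are all mutually reachable — one SCC of size 4.
{e} is an SCC by itself.
{c} is an SCC by itself.
{j} is an SCC by itself.
{f} is an SCC by itself.
(and 2 more singleton SCCs)
That gives 7 strongly connected components.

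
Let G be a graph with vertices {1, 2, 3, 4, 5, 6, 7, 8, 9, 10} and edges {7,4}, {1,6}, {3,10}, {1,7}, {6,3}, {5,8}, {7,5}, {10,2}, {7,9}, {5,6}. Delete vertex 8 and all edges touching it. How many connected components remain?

With 8 gone, the remaining components are: {1, 2, 3, 4, 5, 6, 7, 9, 10}.
That is 1 component.

1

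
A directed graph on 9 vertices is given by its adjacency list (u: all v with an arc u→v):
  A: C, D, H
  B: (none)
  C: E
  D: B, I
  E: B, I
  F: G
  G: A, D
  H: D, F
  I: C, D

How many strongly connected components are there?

3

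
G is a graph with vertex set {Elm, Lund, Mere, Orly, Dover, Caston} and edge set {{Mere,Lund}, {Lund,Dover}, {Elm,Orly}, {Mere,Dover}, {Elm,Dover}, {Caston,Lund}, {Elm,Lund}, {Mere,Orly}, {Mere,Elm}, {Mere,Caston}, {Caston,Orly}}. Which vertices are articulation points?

Removing Orly, for instance, still leaves 1 component. No single vertex removal increases the component count — the graph has no articulation points.

none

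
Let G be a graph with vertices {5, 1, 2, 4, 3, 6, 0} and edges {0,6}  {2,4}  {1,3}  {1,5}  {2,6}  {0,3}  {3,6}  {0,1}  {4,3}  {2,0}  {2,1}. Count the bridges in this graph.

The edges on the cycle 2-0-1-2 are not bridges since each lies on that cycle.
But removing 5—1 disconnects 5 from 1 — this is a bridge.

1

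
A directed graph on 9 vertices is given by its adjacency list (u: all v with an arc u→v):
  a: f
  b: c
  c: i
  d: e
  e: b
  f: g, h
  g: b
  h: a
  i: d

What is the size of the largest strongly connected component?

5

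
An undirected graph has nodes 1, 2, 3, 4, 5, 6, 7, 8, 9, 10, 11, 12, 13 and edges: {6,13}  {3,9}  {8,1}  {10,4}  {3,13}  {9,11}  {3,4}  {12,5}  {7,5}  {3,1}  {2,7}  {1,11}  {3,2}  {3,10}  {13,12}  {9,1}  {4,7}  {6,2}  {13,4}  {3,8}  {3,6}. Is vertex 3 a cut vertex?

Deleting 3 raises the number of components from 1 to 2, so 3 is a cut vertex.

Yes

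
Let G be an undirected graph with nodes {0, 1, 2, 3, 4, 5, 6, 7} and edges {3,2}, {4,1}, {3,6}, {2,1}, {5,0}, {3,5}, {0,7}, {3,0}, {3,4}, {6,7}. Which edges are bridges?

none

The edges on the cycle 3-5-0-3 are not bridges since each lies on that cycle.
Every edge lies on some cycle, so there are no bridges.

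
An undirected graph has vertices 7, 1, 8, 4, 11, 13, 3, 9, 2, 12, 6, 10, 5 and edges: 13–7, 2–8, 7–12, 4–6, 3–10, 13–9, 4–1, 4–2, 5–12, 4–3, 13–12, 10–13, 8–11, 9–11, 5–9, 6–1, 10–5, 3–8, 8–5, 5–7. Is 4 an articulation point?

Deleting 4 raises the number of components from 1 to 2, so 4 is a cut vertex.

Yes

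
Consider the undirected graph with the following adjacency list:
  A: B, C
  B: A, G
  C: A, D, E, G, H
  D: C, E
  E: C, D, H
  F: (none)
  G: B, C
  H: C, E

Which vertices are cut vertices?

C

Removing C increases the component count from 2 to 3, so C is a cut vertex.
By contrast removing G leaves 2 components; it is not a cut vertex. No other vertex is a cut vertex either.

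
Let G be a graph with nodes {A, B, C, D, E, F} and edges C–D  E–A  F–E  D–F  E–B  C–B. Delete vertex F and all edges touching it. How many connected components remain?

1

With F gone, the remaining components are: {A, B, C, D, E}.
That is 1 component.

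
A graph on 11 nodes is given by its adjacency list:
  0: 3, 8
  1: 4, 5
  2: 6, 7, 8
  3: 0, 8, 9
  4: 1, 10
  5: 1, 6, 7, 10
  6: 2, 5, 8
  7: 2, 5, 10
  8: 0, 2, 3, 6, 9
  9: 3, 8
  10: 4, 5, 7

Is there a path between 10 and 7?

From 10 we can reach 0, 1, 2, 3, 4, 5, 6, 7, 8, 9, 10, which includes 7.

Yes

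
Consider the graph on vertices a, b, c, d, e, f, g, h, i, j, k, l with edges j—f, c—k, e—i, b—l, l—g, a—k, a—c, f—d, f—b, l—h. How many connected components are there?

3

Starting from e we can reach e, i. That is one component of size 2.
Starting from a we can reach a, c, k. That is one component of size 3.
Starting from b we can reach b, d, f, g, h, j, l. That is one component of size 7.
Total: 3 components.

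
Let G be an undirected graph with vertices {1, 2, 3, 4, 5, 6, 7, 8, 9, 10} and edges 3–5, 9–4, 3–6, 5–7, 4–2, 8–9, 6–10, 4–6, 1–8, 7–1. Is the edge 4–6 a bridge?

After removing 4–6, the path 4-9-8-1-7-5-3-6 still connects them, so the edge is not a bridge.

No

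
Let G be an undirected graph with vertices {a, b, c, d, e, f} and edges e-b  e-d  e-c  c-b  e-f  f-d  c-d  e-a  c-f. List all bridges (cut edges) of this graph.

The edges on the cycle c-f-d-c are not bridges since each lies on that cycle.
But removing a-e disconnects a from e — this is a bridge.

a-e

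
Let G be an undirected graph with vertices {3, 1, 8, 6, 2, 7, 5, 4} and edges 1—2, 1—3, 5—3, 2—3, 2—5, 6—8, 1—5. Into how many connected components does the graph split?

4 is isolated — a component by itself.
7 is isolated — a component by itself.
Starting from 6 we can reach 6, 8. That is one component of size 2.
Starting from 1 we can reach 1, 2, 3, 5. That is one component of size 4.
Total: 4 components.

4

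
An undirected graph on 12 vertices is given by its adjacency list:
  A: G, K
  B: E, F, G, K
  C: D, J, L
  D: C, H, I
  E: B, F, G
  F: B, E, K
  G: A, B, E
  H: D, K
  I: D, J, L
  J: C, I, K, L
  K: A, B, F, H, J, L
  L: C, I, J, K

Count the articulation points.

Removing K increases the component count from 1 to 2, so K is a cut vertex.
By contrast removing E leaves 1 component; it is not a cut vertex. No other vertex is a cut vertex either.

1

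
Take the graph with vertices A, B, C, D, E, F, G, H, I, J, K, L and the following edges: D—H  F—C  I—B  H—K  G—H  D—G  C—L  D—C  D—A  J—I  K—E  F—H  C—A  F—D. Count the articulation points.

4

Removing C increases the component count from 2 to 3, so C is a cut vertex.
Removing H increases the component count from 2 to 3, so H is a cut vertex.
Removing I increases the component count from 2 to 3, so I is a cut vertex.
Likewise K is a cut vertex.
By contrast removing A leaves 2 components; it is not a cut vertex. No other vertex is a cut vertex either.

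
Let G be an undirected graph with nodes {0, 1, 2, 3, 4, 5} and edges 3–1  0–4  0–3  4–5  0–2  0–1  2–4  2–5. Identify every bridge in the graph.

none

The edges on the cycle 0-3-1-0 are not bridges since each lies on that cycle.
Every edge lies on some cycle, so there are no bridges.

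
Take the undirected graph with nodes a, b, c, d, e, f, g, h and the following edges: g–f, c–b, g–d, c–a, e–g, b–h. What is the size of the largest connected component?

4

Starting from d we can reach d, e, f, g. That is one component of size 4.
Starting from a we can reach a, b, c, h. That is one component of size 4.
The largest has 4 vertices.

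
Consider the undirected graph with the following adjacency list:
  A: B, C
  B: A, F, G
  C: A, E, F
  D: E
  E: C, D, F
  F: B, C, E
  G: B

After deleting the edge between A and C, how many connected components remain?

1

A and C are still connected via A-B-F-C, so the component count stays at 1.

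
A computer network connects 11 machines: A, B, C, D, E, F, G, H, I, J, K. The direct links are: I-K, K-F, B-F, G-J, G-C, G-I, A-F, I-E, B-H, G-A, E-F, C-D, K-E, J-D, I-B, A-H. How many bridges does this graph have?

0

The edges on the cycle G-C-D-J-G are not bridges since each lies on that cycle.
Every edge lies on some cycle, so there are no bridges.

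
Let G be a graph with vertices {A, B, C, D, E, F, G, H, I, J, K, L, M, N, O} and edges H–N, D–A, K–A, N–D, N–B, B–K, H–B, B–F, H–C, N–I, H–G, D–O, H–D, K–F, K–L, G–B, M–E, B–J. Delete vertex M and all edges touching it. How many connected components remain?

With M gone, the remaining components are: {E}; {A, B, C, D, F, G, H, I, J, K, L, N, O}.
That is 2 components.

2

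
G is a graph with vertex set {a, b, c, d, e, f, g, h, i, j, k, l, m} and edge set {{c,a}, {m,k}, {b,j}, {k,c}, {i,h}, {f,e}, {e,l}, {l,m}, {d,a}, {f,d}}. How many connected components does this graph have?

g is isolated — a component by itself.
Starting from b we can reach b, j. That is one component of size 2.
Starting from h we can reach h, i. That is one component of size 2.
Starting from a we can reach a, c, d, e, f, k, l, m. That is one component of size 8.
Total: 4 components.

4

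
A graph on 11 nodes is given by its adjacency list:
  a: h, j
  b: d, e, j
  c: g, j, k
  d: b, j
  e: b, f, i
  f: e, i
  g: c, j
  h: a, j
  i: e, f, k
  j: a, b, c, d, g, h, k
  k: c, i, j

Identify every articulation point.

Removing j increases the component count from 1 to 2, so j is a cut vertex.
By contrast removing b leaves 1 component; it is not a cut vertex. No other vertex is a cut vertex either.

j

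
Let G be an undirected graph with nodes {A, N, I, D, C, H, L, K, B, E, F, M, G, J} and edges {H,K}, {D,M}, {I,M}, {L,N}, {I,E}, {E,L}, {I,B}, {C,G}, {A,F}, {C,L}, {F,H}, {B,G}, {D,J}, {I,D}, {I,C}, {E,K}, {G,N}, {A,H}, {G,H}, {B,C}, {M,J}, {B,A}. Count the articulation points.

1

Removing I increases the component count from 1 to 2, so I is a cut vertex.
By contrast removing G leaves 1 component; it is not a cut vertex. No other vertex is a cut vertex either.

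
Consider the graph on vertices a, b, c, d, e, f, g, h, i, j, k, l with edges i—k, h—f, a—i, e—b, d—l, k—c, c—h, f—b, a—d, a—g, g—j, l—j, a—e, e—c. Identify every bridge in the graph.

none

The edges on the cycle a-i-k-c-h-f-b-e-a are not bridges since each lies on that cycle.
Every edge lies on some cycle, so there are no bridges.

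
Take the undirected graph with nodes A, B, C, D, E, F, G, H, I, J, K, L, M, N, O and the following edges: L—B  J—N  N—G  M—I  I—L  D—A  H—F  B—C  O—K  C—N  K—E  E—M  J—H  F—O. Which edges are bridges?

A-D, G-N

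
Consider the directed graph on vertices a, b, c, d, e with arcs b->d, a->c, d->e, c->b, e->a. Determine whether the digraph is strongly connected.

Yes

From d we can reach every vertex (a, b, c, d, e), and every vertex can reach d (a, b, c, d, e). So the whole graph is one strongly connected component.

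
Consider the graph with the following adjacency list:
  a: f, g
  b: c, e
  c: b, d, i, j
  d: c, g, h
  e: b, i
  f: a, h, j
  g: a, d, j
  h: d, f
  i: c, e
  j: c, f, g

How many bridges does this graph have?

The edges on the cycle j-g-a-f-j are not bridges since each lies on that cycle.
Every edge lies on some cycle, so there are no bridges.

0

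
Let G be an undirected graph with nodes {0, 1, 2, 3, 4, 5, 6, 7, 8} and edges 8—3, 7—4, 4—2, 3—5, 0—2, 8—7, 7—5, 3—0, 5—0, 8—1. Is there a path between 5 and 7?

From 5 we can reach 0, 1, 2, 3, 4, 5, 7, 8, which includes 7.

Yes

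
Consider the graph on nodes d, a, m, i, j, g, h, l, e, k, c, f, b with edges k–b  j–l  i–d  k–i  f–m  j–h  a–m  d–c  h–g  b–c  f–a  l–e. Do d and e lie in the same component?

No

The component containing d is {b, c, d, i, k}, and e is not in it.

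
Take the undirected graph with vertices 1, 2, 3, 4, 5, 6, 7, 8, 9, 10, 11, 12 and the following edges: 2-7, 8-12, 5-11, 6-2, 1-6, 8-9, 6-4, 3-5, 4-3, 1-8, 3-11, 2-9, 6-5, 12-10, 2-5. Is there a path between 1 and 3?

From 1 we can reach 1, 2, 3, 4, 5, 6, 7, 8, 9, 10, 11, 12, which includes 3.

Yes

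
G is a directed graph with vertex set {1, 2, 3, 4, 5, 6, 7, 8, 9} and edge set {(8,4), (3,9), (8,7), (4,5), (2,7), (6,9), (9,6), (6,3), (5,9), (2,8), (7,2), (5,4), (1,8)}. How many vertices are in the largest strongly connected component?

3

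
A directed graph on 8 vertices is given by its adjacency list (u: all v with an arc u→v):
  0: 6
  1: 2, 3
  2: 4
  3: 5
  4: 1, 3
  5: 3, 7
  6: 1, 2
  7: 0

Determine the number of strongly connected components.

1

{0, 1, 2, 3, 4, 5, 6, 7} are all mutually reachable — one SCC of size 8.
That gives 1 strongly connected component.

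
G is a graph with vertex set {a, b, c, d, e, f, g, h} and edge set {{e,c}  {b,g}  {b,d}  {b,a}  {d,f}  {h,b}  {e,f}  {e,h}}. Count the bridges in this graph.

3

The edges on the cycle e-h-b-d-f-e are not bridges since each lies on that cycle.
But removing b - g disconnects b from g; removing b - a disconnects b from a; removing e - c disconnects e from c — these are bridges.
That makes 3 bridges.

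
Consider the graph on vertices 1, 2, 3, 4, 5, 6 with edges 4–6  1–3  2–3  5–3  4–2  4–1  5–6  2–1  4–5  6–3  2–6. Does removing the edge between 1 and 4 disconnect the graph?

No

After removing 1–4, the path 1-2-4 still connects them, so the edge is not a bridge.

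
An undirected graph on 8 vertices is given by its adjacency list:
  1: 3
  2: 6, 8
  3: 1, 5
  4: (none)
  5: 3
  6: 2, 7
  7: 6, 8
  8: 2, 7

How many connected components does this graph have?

3

4 is isolated — a component by itself.
Starting from 1 we can reach 1, 3, 5. That is one component of size 3.
Starting from 2 we can reach 2, 6, 7, 8. That is one component of size 4.
Total: 3 components.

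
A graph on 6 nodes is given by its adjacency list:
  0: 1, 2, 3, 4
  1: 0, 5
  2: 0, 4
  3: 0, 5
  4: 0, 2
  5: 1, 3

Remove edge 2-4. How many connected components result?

1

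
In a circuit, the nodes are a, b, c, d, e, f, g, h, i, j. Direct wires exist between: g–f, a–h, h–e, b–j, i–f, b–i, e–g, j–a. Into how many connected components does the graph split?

d is isolated — a component by itself.
c is isolated — a component by itself.
Starting from a we can reach a, b, e, f, g, h, i, j. That is one component of size 8.
Total: 3 components.

3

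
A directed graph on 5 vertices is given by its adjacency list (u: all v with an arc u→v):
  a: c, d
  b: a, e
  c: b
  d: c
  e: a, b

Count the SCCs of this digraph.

{a, b, c, d, e} are all mutually reachable — one SCC of size 5.
That gives 1 strongly connected component.

1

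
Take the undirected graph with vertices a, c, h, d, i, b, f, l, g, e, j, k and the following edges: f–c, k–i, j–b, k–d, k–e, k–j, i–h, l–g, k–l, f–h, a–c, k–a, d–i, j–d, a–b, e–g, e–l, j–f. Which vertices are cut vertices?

Removing k increases the component count from 1 to 2, so k is a cut vertex.
By contrast removing f leaves 1 component; it is not a cut vertex. No other vertex is a cut vertex either.

k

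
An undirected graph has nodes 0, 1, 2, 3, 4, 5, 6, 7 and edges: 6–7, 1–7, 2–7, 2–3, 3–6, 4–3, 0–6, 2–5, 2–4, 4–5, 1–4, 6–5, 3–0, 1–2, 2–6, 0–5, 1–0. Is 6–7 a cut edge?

No

After removing 6–7, the path 6-2-7 still connects them, so the edge is not a bridge.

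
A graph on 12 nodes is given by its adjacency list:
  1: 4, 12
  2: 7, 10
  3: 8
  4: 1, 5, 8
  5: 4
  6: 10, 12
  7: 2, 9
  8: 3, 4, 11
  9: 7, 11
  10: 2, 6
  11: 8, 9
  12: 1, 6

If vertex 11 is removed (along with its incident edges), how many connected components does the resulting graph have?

With 11 gone, the remaining components are: {1, 2, 3, 4, 5, 6, 7, 8, 9, 10, 12}.
That is 1 component.

1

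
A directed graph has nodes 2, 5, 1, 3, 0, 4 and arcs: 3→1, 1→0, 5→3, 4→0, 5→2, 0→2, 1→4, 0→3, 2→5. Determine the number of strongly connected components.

1

{0, 1, 2, 3, 4, 5} are all mutually reachable — one SCC of size 6.
That gives 1 strongly connected component.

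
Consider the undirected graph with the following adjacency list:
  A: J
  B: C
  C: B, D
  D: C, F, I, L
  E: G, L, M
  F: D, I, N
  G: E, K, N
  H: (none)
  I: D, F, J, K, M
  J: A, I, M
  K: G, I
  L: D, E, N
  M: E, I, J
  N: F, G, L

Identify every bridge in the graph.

The edges on the cycle M-J-I-M are not bridges since each lies on that cycle.
But removing D-C disconnects D from C; removing J-A disconnects J from A; removing C-B disconnects C from B — these are bridges.

A-J, B-C, C-D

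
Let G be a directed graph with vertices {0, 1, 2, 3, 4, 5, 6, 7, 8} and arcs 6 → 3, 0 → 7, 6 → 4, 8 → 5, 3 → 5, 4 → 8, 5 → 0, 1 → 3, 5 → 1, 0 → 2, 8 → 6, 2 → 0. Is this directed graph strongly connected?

No

There is no directed path from 7 to 5, so the graph is not strongly connected.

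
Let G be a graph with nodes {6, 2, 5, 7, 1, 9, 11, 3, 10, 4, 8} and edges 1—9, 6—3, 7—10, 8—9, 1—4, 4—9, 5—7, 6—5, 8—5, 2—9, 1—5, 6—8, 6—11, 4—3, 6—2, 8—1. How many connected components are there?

1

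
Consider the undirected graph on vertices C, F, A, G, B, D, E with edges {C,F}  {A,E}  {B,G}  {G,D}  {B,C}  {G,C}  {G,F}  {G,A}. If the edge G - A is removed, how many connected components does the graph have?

Before removal there is 1 component.
G - A is a bridge — removing it separates G's side from A's side.
After removal: 2 components.

2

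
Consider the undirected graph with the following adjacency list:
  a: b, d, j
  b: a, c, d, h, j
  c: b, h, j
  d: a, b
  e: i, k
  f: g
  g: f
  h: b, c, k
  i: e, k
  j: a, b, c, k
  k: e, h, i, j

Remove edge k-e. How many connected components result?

2

k and e are still connected via k-i-e, so the component count stays at 2.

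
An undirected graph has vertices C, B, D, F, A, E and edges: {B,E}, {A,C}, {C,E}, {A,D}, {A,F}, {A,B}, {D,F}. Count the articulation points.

Removing A increases the component count from 1 to 2, so A is a cut vertex.
By contrast removing F leaves 1 component; it is not a cut vertex. No other vertex is a cut vertex either.

1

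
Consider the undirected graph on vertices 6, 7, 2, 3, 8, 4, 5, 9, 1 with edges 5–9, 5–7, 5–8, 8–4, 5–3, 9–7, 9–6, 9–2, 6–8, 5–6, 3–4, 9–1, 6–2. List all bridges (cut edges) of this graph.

1-9

The edges on the cycle 5-9-6-5 are not bridges since each lies on that cycle.
But removing 1–9 disconnects 1 from 9 — this is a bridge.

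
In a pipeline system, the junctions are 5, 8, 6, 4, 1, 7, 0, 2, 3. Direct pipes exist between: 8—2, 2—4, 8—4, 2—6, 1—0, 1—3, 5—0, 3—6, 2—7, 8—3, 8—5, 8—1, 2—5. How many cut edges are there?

The edges on the cycle 8-2-4-8 are not bridges since each lies on that cycle.
But removing 2—7 disconnects 2 from 7 — this is a bridge.

1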